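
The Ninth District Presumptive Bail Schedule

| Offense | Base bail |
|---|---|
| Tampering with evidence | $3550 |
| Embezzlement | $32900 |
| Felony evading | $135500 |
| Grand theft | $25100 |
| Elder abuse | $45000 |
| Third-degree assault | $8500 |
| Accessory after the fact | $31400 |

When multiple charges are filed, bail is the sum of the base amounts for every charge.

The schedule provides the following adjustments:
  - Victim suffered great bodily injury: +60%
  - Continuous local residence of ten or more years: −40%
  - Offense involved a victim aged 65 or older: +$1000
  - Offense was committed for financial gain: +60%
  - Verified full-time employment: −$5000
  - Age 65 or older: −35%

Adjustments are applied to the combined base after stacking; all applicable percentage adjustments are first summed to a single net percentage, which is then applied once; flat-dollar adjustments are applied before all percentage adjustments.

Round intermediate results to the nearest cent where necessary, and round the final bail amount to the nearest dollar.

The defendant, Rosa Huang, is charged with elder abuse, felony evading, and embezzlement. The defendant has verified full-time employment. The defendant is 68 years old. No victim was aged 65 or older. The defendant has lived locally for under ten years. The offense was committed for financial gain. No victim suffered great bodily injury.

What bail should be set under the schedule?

Base amounts from the schedule: elder abuse $45000; felony evading $135500; embezzlement $32900.
Stacking rule: sum of all bases. $45000 + $135500 + $32900 = $213400.
Verified full-time employment (−$5000 flat): $213400 − $5000 = $208400.
Net percentage adjustment: +60% −35% = +25%. $208400 × 1.25 = $260500.

$260500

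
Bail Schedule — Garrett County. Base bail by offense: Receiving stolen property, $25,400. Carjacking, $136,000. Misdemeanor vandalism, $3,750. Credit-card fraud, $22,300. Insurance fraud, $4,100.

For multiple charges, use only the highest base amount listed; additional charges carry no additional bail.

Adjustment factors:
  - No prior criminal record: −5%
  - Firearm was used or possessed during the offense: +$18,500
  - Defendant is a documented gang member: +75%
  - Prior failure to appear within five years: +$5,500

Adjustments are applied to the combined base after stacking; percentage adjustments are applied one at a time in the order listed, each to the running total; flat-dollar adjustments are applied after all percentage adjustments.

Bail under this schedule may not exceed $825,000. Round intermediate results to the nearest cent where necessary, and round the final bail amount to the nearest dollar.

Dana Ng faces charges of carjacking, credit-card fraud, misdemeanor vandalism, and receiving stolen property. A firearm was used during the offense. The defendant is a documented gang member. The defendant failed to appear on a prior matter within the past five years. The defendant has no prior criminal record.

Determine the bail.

$250,100

Base amounts from the schedule: carjacking $136,000; credit-card fraud $22,300; misdemeanor vandalism $3,750; receiving stolen property $25,400.
Stacking rule: use the highest base only. Highest is carjacking at $136,000. Combined base = $136,000.
No prior criminal record (−5%): $136,000 × 0.95 = $129,200.
Defendant is a documented gang member (+75%): $129,200 × 1.75 = $226,100.
Firearm was used or possessed during the offense (+$18,500 flat): $226,100 + $18,500 = $244,600.
Prior failure to appear within five years (+$5,500 flat): $244,600 + $5,500 = $250,100.
$250,100 is within the $825,000 maximum.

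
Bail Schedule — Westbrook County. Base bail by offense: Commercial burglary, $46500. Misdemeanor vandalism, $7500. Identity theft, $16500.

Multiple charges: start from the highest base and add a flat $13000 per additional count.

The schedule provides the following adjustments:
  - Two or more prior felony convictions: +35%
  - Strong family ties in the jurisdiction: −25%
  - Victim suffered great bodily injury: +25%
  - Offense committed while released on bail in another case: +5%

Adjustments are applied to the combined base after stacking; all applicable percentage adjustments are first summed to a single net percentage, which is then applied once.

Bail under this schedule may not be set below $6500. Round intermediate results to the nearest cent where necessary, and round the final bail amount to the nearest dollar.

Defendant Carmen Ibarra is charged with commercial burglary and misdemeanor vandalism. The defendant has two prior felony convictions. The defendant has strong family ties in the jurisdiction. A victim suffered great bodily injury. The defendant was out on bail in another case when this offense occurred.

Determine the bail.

Base amounts from the schedule: commercial burglary $46500; misdemeanor vandalism $7500.
Stacking rule: highest base plus $13000 per additional charge. Highest is commercial burglary at $46500; 1 additional charge → +$13000. Combined base = $59500.
Net percentage adjustment: +35% −25% +25% +5% = +40%. $59500 × 1.4 = $83300.
$83300 is at or above the $6500 minimum.

$83300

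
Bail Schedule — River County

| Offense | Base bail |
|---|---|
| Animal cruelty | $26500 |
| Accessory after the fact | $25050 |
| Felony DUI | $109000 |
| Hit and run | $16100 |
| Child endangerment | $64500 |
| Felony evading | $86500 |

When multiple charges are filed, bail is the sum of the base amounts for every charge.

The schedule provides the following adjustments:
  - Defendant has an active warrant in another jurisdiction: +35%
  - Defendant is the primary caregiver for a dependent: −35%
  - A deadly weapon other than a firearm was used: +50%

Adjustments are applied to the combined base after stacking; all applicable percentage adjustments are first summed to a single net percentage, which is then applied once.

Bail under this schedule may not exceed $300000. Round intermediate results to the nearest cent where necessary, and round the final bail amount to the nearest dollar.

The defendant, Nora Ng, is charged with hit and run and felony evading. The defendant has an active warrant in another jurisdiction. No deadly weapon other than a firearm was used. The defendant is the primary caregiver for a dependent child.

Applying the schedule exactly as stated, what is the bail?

$102600

Base amounts from the schedule: hit and run $16100; felony evading $86500.
Stacking rule: sum of all bases. $16100 + $86500 = $102600.
Net percentage adjustment: +35% −35% = +0%. $102600 × 1 = $102600.
$102600 is within the $300000 maximum.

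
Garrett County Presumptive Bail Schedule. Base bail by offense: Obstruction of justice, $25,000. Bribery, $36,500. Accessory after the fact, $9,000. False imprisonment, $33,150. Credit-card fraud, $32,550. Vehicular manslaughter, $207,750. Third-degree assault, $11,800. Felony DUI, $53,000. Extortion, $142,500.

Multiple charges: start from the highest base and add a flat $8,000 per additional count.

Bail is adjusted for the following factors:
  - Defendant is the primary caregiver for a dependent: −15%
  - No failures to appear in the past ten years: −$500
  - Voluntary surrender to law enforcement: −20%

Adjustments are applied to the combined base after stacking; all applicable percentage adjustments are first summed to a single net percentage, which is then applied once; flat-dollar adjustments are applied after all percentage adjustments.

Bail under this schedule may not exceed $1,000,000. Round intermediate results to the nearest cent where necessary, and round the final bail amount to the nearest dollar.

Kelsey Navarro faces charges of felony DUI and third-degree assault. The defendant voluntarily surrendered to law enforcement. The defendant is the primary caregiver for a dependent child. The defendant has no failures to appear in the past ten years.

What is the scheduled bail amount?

Base amounts from the schedule: felony DUI $53,000; third-degree assault $11,800.
Stacking rule: highest base plus $8,000 per additional charge. Highest is felony DUI at $53,000; 1 additional charge → +$8,000. Combined base = $61,000.
Net percentage adjustment: −15% −20% = −35%. $61,000 × 0.65 = $39,650.
No failures to appear in the past ten years (−$500 flat): $39,650 − $500 = $39,150.
$39,150 is within the $1,000,000 maximum.

$39,150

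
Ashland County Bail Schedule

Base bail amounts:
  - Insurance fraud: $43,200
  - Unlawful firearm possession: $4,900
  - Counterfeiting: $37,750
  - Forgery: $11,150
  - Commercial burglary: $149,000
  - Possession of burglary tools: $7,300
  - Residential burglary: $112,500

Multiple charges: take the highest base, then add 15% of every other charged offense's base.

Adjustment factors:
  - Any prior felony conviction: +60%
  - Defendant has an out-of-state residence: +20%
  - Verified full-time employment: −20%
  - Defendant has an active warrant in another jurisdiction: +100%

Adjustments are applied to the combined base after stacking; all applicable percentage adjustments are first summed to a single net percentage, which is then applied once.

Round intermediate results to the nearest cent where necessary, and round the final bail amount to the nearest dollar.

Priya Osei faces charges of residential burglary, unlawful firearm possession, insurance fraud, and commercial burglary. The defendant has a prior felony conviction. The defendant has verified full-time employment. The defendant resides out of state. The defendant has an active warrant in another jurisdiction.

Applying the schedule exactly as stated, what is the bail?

$450,034

Base amounts from the schedule: residential burglary $112,500; unlawful firearm possession $4,900; insurance fraud $43,200; commercial burglary $149,000.
Stacking rule: highest base plus 15% of each additional charge. Highest is commercial burglary at $149,000. Additional: $112,500 × 15% = $16,875; $4,900 × 15% = $735; $43,200 × 15% = $6,480. Combined base = $149,000 + $24,090 = $173,090.
Net percentage adjustment: +60% +20% −20% +100% = +160%. $173,090 × 2.6 = $450,034.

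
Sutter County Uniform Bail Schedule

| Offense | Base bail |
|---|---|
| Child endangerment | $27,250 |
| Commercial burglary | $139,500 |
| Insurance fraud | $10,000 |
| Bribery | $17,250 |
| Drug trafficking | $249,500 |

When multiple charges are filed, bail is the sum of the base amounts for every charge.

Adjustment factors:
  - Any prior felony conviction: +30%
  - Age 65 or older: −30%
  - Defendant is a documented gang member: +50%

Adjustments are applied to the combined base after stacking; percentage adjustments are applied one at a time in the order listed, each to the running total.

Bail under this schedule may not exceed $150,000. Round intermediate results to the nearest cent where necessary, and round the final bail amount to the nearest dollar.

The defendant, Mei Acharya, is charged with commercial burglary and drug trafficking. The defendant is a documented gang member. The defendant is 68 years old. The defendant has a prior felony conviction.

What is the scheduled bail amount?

$150,000

Base amounts from the schedule: commercial burglary $139,500; drug trafficking $249,500.
Stacking rule: sum of all bases. $139,500 + $249,500 = $389,000.
Any prior felony conviction (+30%): $389,000 × 1.3 = $505,700.
Age 65 or older (−30%): $505,700 × 0.7 = $353,990.
Defendant is a documented gang member (+50%): $353,990 × 1.5 = $530,985.
Result $530,985 exceeds the maximum of $150,000; bail is capped at $150,000.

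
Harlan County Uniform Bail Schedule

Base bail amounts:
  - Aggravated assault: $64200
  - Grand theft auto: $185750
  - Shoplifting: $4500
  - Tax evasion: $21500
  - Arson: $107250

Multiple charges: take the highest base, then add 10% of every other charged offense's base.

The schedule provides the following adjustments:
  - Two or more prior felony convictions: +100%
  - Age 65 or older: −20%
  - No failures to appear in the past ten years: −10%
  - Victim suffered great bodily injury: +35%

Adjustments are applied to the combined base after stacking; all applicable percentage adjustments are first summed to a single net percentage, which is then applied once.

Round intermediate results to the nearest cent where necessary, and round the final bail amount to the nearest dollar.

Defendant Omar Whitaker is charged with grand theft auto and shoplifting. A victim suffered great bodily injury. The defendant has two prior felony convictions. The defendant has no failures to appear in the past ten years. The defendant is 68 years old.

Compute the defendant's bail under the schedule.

$381710

Base amounts from the schedule: grand theft auto $185750; shoplifting $4500.
Stacking rule: highest base plus 10% of each additional charge. Highest is grand theft auto at $185750. Additional: $4500 × 10% = $450. Combined base = $185750 + $450 = $186200.
Net percentage adjustment: +100% −20% −10% +35% = +105%. $186200 × 2.05 = $381710.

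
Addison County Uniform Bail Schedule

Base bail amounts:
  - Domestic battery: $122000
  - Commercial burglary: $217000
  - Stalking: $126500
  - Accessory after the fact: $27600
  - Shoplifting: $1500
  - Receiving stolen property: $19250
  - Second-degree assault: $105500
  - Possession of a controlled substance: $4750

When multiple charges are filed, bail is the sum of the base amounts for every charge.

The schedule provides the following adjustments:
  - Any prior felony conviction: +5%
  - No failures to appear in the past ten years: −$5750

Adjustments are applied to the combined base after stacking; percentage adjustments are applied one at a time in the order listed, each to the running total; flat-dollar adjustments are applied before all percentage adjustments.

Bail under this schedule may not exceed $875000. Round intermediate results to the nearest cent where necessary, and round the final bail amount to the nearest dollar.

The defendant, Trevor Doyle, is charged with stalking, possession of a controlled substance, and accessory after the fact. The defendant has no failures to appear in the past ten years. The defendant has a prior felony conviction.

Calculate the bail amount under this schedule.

Base amounts from the schedule: stalking $126500; possession of a controlled substance $4750; accessory after the fact $27600.
Stacking rule: sum of all bases. $126500 + $4750 + $27600 = $158850.
No failures to appear in the past ten years (−$5750 flat): $158850 − $5750 = $153100.
Any prior felony conviction (+5%): $153100 × 1.05 = $160755.
$160755 is within the $875000 maximum.

$160755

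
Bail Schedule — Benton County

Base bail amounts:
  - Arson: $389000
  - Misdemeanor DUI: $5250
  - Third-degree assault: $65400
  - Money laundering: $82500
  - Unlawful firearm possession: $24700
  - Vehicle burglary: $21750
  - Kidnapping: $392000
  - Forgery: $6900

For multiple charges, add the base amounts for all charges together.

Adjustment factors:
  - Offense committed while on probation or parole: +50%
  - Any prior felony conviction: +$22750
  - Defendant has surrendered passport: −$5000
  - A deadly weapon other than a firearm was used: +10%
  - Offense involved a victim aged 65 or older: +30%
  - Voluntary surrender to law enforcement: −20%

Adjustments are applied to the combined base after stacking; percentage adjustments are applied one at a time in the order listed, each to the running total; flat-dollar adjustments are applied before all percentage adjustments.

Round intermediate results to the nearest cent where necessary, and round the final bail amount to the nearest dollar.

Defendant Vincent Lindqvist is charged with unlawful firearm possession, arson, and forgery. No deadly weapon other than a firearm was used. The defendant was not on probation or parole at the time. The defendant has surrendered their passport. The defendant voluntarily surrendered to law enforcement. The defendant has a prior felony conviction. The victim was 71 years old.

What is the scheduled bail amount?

$455884

Base amounts from the schedule: unlawful firearm possession $24700; arson $389000; forgery $6900.
Stacking rule: sum of all bases. $24700 + $389000 + $6900 = $420600.
Any prior felony conviction (+$22750 flat): $420600 + $22750 = $443350.
Defendant has surrendered passport (−$5000 flat): $443350 − $5000 = $438350.
Offense involved a victim aged 65 or older (+30%): $438350 × 1.3 = $569855.
Voluntary surrender to law enforcement (−20%): $569855 × 0.8 = $455884.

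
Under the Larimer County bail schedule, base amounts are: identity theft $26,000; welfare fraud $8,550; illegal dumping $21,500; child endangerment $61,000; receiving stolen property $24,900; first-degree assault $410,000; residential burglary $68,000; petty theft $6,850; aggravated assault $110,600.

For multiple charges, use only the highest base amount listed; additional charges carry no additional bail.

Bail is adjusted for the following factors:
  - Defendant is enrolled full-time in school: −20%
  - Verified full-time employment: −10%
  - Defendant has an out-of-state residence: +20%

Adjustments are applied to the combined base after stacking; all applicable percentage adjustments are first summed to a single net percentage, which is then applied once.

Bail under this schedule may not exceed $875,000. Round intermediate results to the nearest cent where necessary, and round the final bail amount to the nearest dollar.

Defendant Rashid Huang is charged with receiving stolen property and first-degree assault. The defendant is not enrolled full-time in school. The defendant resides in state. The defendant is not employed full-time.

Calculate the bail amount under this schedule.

$410,000

Base amounts from the schedule: receiving stolen property $24,900; first-degree assault $410,000.
Stacking rule: use the highest base only. Highest is first-degree assault at $410,000. Combined base = $410,000.
No adjustment factors apply to this defendant.
$410,000 is within the $875,000 maximum.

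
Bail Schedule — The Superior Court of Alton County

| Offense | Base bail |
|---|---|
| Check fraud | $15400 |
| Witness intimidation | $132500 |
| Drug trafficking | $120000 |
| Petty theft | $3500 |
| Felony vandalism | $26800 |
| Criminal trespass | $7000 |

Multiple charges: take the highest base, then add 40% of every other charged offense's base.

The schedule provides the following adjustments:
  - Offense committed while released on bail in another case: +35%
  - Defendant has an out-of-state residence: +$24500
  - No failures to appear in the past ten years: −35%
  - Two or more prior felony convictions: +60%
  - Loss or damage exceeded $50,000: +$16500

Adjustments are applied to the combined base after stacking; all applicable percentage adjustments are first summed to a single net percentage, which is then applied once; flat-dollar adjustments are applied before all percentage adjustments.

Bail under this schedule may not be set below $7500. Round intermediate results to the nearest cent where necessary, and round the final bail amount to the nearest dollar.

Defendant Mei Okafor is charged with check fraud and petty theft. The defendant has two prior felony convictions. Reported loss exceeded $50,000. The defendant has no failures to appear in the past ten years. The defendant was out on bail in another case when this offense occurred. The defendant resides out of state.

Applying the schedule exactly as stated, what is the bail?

$92480

Base amounts from the schedule: check fraud $15400; petty theft $3500.
Stacking rule: highest base plus 40% of each additional charge. Highest is check fraud at $15400. Additional: $3500 × 40% = $1400. Combined base = $15400 + $1400 = $16800.
Defendant has an out-of-state residence (+$24500 flat): $16800 + $24500 = $41300.
Loss or damage exceeded $50,000 (+$16500 flat): $41300 + $16500 = $57800.
Net percentage adjustment: +35% −35% +60% = +60%. $57800 × 1.6 = $92480.
$92480 is at or above the $7500 minimum.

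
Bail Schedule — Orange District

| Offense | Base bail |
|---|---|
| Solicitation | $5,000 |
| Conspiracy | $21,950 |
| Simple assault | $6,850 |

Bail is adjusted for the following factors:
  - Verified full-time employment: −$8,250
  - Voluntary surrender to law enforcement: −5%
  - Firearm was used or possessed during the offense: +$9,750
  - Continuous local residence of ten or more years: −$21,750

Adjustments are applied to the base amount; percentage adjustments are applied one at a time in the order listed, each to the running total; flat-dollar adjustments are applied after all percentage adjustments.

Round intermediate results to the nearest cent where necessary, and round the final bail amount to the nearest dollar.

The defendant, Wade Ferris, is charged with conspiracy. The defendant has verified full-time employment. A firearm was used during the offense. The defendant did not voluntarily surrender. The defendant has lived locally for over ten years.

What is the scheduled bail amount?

Base amounts from the schedule: conspiracy $21,950.
Single charge. Combined base = $21,950.
Verified full-time employment (−$8,250 flat): $21,950 − $8,250 = $13,700.
Firearm was used or possessed during the offense (+$9,750 flat): $13,700 + $9,750 = $23,450.
Continuous local residence of ten or more years (−$21,750 flat): $23,450 − $21,750 = $1,700.

$1,700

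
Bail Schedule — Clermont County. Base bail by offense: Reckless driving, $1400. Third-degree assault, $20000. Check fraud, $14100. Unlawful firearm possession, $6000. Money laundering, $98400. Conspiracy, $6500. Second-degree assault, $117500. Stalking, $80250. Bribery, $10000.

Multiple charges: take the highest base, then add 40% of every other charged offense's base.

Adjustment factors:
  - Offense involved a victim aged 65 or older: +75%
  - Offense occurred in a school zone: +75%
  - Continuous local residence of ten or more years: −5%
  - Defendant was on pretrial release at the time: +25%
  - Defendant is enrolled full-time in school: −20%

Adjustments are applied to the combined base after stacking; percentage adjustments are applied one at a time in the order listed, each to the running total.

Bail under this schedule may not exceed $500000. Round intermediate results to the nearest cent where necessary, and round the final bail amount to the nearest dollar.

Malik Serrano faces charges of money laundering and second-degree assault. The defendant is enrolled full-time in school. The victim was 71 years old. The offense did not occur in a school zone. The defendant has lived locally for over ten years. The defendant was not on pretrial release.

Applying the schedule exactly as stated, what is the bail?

$208624

Base amounts from the schedule: money laundering $98400; second-degree assault $117500.
Stacking rule: highest base plus 40% of each additional charge. Highest is second-degree assault at $117500. Additional: $98400 × 40% = $39360. Combined base = $117500 + $39360 = $156860.
Offense involved a victim aged 65 or older (+75%): $156860 × 1.75 = $274505.
Continuous local residence of ten or more years (−5%): $274505 × 0.95 = $260779.75.
Defendant is enrolled full-time in school (−20%): $260779.75 × 0.8 = $208623.80.
$208623.80 is within the $500000 maximum.
Rounded to the nearest dollar: $208624.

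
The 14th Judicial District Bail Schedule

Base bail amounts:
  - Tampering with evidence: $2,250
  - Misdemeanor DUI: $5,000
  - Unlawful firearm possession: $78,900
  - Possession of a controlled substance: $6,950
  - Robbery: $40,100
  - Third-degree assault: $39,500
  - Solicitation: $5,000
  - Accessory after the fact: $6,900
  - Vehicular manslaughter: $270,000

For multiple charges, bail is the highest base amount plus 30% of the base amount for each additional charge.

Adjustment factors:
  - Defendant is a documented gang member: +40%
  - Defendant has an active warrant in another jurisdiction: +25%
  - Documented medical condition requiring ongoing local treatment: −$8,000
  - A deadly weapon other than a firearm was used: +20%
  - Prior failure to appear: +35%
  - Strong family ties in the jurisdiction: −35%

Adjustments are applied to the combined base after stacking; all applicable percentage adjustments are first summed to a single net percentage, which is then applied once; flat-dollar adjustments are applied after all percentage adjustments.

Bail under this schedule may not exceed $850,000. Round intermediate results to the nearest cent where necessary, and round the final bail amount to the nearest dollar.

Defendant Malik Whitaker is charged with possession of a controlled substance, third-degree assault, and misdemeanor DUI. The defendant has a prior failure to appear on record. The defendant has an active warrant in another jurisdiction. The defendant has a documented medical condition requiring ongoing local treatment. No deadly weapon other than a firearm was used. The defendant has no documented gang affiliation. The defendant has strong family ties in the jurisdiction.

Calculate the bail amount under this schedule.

Base amounts from the schedule: possession of a controlled substance $6,950; third-degree assault $39,500; misdemeanor DUI $5,000.
Stacking rule: highest base plus 30% of each additional charge. Highest is third-degree assault at $39,500. Additional: $6,950 × 30% = $2,085; $5,000 × 30% = $1,500. Combined base = $39,500 + $3,585 = $43,085.
Net percentage adjustment: +25% +35% −35% = +25%. $43,085 × 1.25 = $53,856.25.
Documented medical condition requiring ongoing local treatment (−$8,000 flat): $53,856.25 − $8,000 = $45,856.25.
$45,856.25 is within the $850,000 maximum.
Rounded to the nearest dollar: $45,856.

$45,856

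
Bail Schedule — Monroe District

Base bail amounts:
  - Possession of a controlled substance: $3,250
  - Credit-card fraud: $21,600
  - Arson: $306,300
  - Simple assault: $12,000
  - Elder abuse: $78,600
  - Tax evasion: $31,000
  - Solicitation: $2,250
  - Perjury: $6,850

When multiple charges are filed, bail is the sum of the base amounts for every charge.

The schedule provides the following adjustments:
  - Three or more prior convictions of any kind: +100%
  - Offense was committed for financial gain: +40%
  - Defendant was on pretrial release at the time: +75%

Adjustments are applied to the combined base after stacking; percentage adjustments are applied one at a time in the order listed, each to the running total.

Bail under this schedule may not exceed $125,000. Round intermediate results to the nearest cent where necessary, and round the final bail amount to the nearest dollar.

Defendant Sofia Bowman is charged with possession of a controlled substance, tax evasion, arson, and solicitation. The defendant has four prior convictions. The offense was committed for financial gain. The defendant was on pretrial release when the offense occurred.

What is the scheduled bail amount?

Base amounts from the schedule: possession of a controlled substance $3,250; tax evasion $31,000; arson $306,300; solicitation $2,250.
Stacking rule: sum of all bases. $3,250 + $31,000 + $306,300 + $2,250 = $342,800.
Three or more prior convictions of any kind (+100%): $342,800 × 2 = $685,600.
Offense was committed for financial gain (+40%): $685,600 × 1.4 = $959,840.
Defendant was on pretrial release at the time (+75%): $959,840 × 1.75 = $1,679,720.
Result $1,679,720 exceeds the maximum of $125,000; bail is capped at $125,000.

$125,000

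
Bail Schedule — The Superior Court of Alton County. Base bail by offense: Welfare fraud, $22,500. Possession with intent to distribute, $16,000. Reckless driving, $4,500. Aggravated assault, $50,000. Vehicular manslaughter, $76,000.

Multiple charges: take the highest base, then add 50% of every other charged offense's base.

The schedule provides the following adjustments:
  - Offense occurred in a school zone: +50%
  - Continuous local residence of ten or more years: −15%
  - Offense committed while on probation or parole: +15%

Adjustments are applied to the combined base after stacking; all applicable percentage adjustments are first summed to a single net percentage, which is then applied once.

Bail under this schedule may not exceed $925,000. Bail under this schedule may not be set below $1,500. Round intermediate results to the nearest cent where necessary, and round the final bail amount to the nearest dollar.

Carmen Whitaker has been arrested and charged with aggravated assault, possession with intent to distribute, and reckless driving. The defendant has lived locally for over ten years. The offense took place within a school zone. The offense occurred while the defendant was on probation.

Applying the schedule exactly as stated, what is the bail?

Base amounts from the schedule: aggravated assault $50,000; possession with intent to distribute $16,000; reckless driving $4,500.
Stacking rule: highest base plus 50% of each additional charge. Highest is aggravated assault at $50,000. Additional: $16,000 × 50% = $8,000; $4,500 × 50% = $2,250. Combined base = $50,000 + $10,250 = $60,250.
Net percentage adjustment: +50% −15% +15% = +50%. $60,250 × 1.5 = $90,375.
$90,375 is within the $925,000 maximum.
$90,375 is at or above the $1,500 minimum.

$90,375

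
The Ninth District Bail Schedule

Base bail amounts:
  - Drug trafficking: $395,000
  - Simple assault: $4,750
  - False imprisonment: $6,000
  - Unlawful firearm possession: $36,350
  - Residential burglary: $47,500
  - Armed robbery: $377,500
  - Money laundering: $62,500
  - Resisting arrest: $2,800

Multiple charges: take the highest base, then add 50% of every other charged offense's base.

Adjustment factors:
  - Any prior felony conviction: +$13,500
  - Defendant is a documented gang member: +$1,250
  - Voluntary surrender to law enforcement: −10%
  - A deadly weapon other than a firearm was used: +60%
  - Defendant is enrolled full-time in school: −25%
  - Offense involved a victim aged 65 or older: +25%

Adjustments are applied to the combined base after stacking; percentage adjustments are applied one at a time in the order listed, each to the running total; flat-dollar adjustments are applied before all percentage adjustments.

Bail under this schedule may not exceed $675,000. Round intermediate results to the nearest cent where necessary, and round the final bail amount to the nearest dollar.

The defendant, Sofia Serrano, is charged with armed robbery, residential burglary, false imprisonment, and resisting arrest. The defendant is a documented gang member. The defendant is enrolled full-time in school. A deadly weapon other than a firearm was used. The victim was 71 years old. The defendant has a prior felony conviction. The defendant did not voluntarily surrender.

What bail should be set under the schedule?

Base amounts from the schedule: armed robbery $377,500; residential burglary $47,500; false imprisonment $6,000; resisting arrest $2,800.
Stacking rule: highest base plus 50% of each additional charge. Highest is armed robbery at $377,500. Additional: $47,500 × 50% = $23,750; $6,000 × 50% = $3,000; $2,800 × 50% = $1,400. Combined base = $377,500 + $28,150 = $405,650.
Any prior felony conviction (+$13,500 flat): $405,650 + $13,500 = $419,150.
Defendant is a documented gang member (+$1,250 flat): $419,150 + $1,250 = $420,400.
A deadly weapon other than a firearm was used (+60%): $420,400 × 1.6 = $672,640.
Defendant is enrolled full-time in school (−25%): $672,640 × 0.75 = $504,480.
Offense involved a victim aged 65 or older (+25%): $504,480 × 1.25 = $630,600.
$630,600 is within the $675,000 maximum.

$630,600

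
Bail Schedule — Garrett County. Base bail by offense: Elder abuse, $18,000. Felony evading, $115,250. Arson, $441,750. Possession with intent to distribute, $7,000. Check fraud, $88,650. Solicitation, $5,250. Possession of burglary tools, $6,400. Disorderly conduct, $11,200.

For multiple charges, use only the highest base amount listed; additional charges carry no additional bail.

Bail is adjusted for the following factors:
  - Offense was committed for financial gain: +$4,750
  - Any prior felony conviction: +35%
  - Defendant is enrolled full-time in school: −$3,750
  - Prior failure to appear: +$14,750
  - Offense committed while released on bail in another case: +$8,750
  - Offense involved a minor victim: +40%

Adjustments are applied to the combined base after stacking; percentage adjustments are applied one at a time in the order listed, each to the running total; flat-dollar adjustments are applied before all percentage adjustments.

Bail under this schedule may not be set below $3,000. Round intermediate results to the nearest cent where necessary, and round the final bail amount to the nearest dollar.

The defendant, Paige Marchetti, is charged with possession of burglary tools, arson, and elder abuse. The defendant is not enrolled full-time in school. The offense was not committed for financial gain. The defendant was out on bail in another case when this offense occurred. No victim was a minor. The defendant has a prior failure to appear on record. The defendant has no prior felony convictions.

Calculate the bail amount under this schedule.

$465,250

Base amounts from the schedule: possession of burglary tools $6,400; arson $441,750; elder abuse $18,000.
Stacking rule: use the highest base only. Highest is arson at $441,750. Combined base = $441,750.
Prior failure to appear (+$14,750 flat): $441,750 + $14,750 = $456,500.
Offense committed while released on bail in another case (+$8,750 flat): $456,500 + $8,750 = $465,250.
$465,250 is at or above the $3,000 minimum.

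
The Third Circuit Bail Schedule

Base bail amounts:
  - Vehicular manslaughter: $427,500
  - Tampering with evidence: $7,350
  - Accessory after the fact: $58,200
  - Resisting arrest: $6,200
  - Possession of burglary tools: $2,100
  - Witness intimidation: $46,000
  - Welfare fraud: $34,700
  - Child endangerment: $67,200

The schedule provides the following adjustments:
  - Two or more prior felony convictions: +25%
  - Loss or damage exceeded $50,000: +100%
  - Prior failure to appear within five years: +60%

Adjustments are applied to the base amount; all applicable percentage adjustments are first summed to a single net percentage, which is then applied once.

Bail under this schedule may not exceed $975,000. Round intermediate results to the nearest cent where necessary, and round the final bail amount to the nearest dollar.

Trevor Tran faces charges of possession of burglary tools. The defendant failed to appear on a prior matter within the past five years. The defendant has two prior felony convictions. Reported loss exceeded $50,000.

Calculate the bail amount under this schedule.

Base amounts from the schedule: possession of burglary tools $2,100.
Single charge. Combined base = $2,100.
Net percentage adjustment: +25% +100% +60% = +185%. $2,100 × 2.85 = $5,985.
$5,985 is within the $975,000 maximum.

$5,985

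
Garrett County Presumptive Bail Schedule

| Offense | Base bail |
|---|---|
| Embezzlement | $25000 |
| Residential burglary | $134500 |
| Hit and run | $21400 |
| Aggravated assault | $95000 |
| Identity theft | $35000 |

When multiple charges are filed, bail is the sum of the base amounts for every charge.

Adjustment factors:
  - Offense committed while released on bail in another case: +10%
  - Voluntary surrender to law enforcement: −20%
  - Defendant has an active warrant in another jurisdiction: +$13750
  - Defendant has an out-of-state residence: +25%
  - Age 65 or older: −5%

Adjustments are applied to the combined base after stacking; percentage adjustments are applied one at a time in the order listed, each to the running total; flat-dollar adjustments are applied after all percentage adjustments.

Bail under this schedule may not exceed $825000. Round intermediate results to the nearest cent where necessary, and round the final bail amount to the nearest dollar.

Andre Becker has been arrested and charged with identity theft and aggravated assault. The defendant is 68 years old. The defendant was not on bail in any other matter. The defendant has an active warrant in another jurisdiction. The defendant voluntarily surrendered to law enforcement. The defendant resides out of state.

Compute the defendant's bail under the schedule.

$137250

Base amounts from the schedule: identity theft $35000; aggravated assault $95000.
Stacking rule: sum of all bases. $35000 + $95000 = $130000.
Voluntary surrender to law enforcement (−20%): $130000 × 0.8 = $104000.
Defendant has an out-of-state residence (+25%): $104000 × 1.25 = $130000.
Age 65 or older (−5%): $130000 × 0.95 = $123500.
Defendant has an active warrant in another jurisdiction (+$13750 flat): $123500 + $13750 = $137250.
$137250 is within the $825000 maximum.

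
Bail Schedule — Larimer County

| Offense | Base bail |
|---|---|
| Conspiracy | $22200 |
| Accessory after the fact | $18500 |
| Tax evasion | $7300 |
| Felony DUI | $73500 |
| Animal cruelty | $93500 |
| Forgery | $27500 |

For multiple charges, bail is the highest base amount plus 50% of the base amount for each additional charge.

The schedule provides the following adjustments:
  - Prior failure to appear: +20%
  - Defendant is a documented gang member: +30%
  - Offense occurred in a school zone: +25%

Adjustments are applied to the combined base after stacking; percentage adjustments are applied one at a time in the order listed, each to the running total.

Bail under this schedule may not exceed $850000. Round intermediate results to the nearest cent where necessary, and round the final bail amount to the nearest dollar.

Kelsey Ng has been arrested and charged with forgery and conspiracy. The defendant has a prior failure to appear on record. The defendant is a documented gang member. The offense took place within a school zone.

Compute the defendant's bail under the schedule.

$75270

Base amounts from the schedule: forgery $27500; conspiracy $22200.
Stacking rule: highest base plus 50% of each additional charge. Highest is forgery at $27500. Additional: $22200 × 50% = $11100. Combined base = $27500 + $11100 = $38600.
Prior failure to appear (+20%): $38600 × 1.2 = $46320.
Defendant is a documented gang member (+30%): $46320 × 1.3 = $60216.
Offense occurred in a school zone (+25%): $60216 × 1.25 = $75270.
$75270 is within the $850000 maximum.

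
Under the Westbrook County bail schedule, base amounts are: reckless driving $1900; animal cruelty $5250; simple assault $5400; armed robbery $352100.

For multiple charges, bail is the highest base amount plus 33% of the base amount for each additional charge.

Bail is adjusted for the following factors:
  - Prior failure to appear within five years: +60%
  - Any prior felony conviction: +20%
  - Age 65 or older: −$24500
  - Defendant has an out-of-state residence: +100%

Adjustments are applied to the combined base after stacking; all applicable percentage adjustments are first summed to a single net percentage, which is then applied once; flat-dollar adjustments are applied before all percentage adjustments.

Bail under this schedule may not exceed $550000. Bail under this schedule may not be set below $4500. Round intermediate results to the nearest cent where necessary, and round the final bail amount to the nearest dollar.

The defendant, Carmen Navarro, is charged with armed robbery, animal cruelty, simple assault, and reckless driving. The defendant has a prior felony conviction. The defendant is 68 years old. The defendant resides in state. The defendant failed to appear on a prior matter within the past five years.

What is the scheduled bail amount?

Base amounts from the schedule: armed robbery $352100; animal cruelty $5250; simple assault $5400; reckless driving $1900.
Stacking rule: highest base plus 33% of each additional charge. Highest is armed robbery at $352100. Additional: $5250 × 33% = $1732.50; $5400 × 33% = $1782; $1900 × 33% = $627. Combined base = $352100 + $4141.50 = $356241.50.
Age 65 or older (−$24500 flat): $356241.50 − $24500 = $331741.50.
Net percentage adjustment: +60% +20% = +80%. $331741.50 × 1.8 = $597134.70.
Result $597134.70 exceeds the maximum of $550000; bail is capped at $550000.
$550000 is at or above the $4500 minimum.

$550000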